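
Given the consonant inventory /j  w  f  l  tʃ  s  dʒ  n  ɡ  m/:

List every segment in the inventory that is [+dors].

j, w, ɡ

The [+dorsal] segments here are /j, w, ɡ/; the remaining /f, l, tʃ, s, dʒ, n, m/ are [−dorsal].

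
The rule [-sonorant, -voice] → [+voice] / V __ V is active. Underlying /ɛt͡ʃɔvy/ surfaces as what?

Only /t͡ʃ/ occurs between two vowels (/ɛ/ __ /ɔ/) and matches the structural description. It is a voiceless postalveolar affricate, so [-sonorant, -voice] holds; changing it to [+voice] with all other features held fixed yields /d͡ʒ/ (voiced postalveolar affricate). No other segment meets both the structural description and the environment, so the output is [ɛd͡ʒɔvy].

[ɛd͡ʒɔvy]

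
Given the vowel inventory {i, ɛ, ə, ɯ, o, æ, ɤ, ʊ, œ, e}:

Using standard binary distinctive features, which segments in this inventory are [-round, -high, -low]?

Checking each segment against [-round], [-high], [-low]: /ɛ/ (mid front unrounded lax vowel), /ə/ (mid central vowel (schwa)), /ɤ/ (mid back unrounded tense vowel), /e/ (mid front unrounded tense vowel) satisfy every feature; every other segment in the inventory fails at least one.

ɛ, ə, ɤ, e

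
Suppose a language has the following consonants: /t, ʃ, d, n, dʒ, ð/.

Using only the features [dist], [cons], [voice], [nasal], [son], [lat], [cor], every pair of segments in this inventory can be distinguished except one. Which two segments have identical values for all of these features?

Both /dʒ/ and /ð/ are [+distributed], [+consonantal], [+voice], [−nasal], [−sonorant], [−lateral], [+coronal]. Since the list omits [continuant], [strident] and [anterior] — which do distinguish the voiced postalveolar affricate from the voiced dental fricative — this pair collapses; all other pairs remain distinct.

dʒ, ð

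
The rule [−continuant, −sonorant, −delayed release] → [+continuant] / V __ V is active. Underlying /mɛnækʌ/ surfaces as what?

/k/ satisfies [−continuant, −sonorant, −delayed release] and sits in V __ V. The [+continuant] counterpart of the voiceless velar stop is /x/. Other segments in /mɛnækʌ/ either fail the structural description or are not in the environment, so the surface form is [mɛnæxʌ].

[mɛnæxʌ]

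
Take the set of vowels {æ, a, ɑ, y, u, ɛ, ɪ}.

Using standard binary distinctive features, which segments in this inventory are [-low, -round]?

ɛ, ɪ

Eliminate segments failing any feature: /æ, a, ɑ/ are [+low]; /y, u/ are [+round]. The remaining /ɛ, ɪ/ satisfy [-low], [-round].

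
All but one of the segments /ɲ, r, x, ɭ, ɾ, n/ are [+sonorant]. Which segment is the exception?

x

/ɾ, ɭ, ɲ, n, r/ are all [+sonorant]; /x/ (voiceless velar fricative) is [-sonorant].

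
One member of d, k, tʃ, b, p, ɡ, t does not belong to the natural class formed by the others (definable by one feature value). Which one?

tʃ

The remaining segments after removing /tʃ/ share [−delayed release]; /tʃ/ (voiceless postalveolar affricate) is [+delayed release]. For every other candidate removal, the leftover set fails to share any single feature value that the removed segment lacks.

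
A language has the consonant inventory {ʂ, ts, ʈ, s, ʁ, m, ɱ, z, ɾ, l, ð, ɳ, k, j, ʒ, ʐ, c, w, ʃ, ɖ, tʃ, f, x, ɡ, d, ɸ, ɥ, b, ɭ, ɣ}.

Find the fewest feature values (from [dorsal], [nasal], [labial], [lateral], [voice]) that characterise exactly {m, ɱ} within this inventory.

[+nasal, +labial]

The class [+nasal], [+labial] has exactly /m, ɱ/ as its extension in this inventory. No smaller conjunction from the listed features achieves this: [+labial] alone would also admit /w, f, ɸ, ɥ, …/; [+nasal] alone would also admit /ɳ/; and checking the remaining single features turns up none with this extension.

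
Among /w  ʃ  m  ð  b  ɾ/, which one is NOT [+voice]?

ʃ

/ʃ/ is the voiceless postalveolar fricative, which is [-voice]; the rest — /w, ɾ, m, b, ð/ — are [+voice].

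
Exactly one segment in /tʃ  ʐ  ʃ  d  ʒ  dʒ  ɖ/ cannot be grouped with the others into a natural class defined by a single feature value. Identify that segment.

/ʐ, tʃ, ʒ, ɖ, dʒ, ʃ/ are all [−anterior], but /d/ (voiced alveolar stop) is [+anterior]. No other single segment can be removed to leave a set sharing one feature value that the removed segment lacks, so /d/ is the odd one out.

d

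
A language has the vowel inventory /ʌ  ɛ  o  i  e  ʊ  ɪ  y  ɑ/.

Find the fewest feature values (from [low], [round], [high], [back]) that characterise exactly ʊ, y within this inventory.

Every target segment is [+high], [+round]; each remaining inventory member fails at least one of these. Each conjunct is needed — [+round] alone would also admit /o/; [+high] alone would also admit /i, ɪ/ — and no other single listed feature has exactly this extension, so two is the minimum.

[+high, +round]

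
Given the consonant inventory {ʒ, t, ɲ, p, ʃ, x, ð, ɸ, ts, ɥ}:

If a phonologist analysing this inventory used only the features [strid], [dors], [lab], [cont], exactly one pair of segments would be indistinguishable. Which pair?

On the given features, /ʃ/ and /ʒ/ have an identical profile: [+strident], [−dorsal], [−labial], [+continuant]. No other two segments in the inventory coincide on all 4 features. (They do differ in [voice], which is not among the given features.)

ʃ, ʒ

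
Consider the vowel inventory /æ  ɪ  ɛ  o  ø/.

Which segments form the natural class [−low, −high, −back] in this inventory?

ɛ, ø

Checking each segment against [−low], [−high], [−back]: /ɛ/ (mid front unrounded lax vowel), /ø/ (mid front rounded tense vowel) satisfy every feature; every other segment in the inventory fails at least one.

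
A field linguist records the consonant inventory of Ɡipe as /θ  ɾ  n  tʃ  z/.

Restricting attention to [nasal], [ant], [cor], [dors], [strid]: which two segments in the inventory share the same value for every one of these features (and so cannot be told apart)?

/θ/ (voiceless dental fricative) and /ɾ/ (alveolar tap) are both [-nasal], [+anterior], [+coronal], [-dorsal], [-strident], so none of the listed features separates them. (They do differ in [sonorant] and [voice], which are not among the given features.) Every other pair in the inventory differs on at least one listed feature.

θ, ɾ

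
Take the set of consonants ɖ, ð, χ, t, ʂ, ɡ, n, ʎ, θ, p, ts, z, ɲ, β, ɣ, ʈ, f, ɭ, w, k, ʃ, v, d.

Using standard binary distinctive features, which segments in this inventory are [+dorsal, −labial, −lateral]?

χ, ɡ, ɲ, ɣ, k

The [+dorsal] segments are /χ, ɡ, ʎ, ɲ, ɣ, w, k/.
Of those, [−labial] gives /χ, ɡ, ʎ, ɲ, ɣ, k/.
Of those, [−lateral] leaves /χ, ɡ, ɲ, ɣ, k/.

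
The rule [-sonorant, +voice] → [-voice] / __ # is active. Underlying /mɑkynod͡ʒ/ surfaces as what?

/d͡ʒ/ satisfies [-sonorant, +voice] and sits in __ #. The [-voice] counterpart of the voiced postalveolar affricate is /t͡ʃ/. Other segments in /mɑkynod͡ʒ/ either fail the structural description or are not in the environment, so the surface form is [mɑkynot͡ʃ].

[mɑkynot͡ʃ]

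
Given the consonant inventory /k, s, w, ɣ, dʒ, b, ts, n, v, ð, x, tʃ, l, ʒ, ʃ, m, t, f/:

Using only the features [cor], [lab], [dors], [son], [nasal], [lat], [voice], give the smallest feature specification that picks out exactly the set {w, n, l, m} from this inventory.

[+son]

/w, n, l, m/ are exactly the [+sonorant] segments in the inventory, so a single feature suffices.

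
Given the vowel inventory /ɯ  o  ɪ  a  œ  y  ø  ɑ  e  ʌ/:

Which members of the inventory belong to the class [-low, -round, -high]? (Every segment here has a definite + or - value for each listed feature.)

e, ʌ

Eliminate segments failing any feature: /ɯ, ɪ/ are [+high]; /o, œ, y, ø/ are [+round]; /a, ɑ/ are [+low]. The remaining /e, ʌ/ satisfy [-low], [-round], [-high].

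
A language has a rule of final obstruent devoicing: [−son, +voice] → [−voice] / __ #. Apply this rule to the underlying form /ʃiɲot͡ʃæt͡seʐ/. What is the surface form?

The only segment in the rule's environment that also matches [−son, +voice] is /ʐ/. Applying [−voice] turns the voiced retroflex fricative into /ʂ/ (voiceless retroflex fricative), giving [ʃiɲot͡ʃæt͡seʂ].

[ʃiɲot͡ʃæt͡seʂ]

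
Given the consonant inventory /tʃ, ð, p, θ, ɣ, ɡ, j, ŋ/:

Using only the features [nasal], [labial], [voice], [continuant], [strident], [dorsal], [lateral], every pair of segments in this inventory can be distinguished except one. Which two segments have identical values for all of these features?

/j/ (palatal glide) and /ɣ/ (voiced velar fricative) are both [−nasal], [−labial], [+voice], [+continuant], [−strident], [+dorsal], [−lateral], so none of the listed features separates them. (They do differ in [sonorant] and [back], which are not among the given features.) Every other pair in the inventory differs on at least one listed feature.

j, ɣ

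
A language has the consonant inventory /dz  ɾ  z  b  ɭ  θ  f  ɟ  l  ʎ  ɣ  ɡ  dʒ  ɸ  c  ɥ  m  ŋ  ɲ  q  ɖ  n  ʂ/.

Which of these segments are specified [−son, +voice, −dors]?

Eliminate segments failing any feature: /ɾ, ɭ, l, ʎ, ɥ, m, ŋ, ɲ, n/ are [+sonorant]; /θ, f, ɸ, c, q, ʂ/ are [−voice]; /ɟ, ɣ, ɡ/ are [+dorsal]. The remaining /dz, z, b, dʒ, ɖ/ satisfy [−sonorant], [+voice], [−dorsal].

dz, z, b, dʒ, ɖ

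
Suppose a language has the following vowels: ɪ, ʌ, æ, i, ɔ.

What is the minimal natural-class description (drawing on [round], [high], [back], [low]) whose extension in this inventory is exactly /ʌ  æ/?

[-high, -round]

/ʌ, æ/ are all [-high], [-round], and no other segment in the inventory matches both values. Dropping any one of them over-generates: [-round] alone would also admit /ɪ, i/; [-high] alone would also admit /ɔ/. No other single listed feature picks out exactly this set either, so fewer than two features will not do.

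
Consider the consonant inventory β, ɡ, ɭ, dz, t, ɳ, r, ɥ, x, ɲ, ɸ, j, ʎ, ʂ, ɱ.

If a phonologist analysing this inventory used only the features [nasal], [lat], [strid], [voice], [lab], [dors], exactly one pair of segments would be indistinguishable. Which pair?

Both /j/ and /ɡ/ are [-nasal], [-lateral], [-strident], [+voice], [-labial], [+dorsal]. Since the list omits [sonorant], [continuant] and [back] — which do distinguish the palatal glide from the voiced velar stop — this pair collapses; all other pairs remain distinct.

j, ɡ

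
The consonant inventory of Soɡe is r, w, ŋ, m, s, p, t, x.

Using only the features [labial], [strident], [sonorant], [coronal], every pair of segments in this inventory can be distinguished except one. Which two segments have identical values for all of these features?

m, w

Both /m/ and /w/ are [+labial], [-strident], [+sonorant], [-coronal]. Since the list omits [nasal], [continuant], [round] and [dorsal] — which do distinguish the bilabial nasal from the labial-velar glide — this pair collapses; all other pairs remain distinct.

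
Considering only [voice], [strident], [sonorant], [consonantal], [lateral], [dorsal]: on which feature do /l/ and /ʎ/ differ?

[dorsal]

The two segments share [+voice], [−strident], [+sonorant], [+consonantal], [+lateral]. The only feature from the list on which they differ: /l/ is [−dorsal] while /ʎ/ is [+dorsal].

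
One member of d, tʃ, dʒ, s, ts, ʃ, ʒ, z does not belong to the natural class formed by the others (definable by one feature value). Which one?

d

The remaining segments after removing /d/ share [+strident]; /d/ (voiced alveolar stop) is [-strident]. For every other candidate removal, the leftover set fails to share any single feature value that the removed segment lacks.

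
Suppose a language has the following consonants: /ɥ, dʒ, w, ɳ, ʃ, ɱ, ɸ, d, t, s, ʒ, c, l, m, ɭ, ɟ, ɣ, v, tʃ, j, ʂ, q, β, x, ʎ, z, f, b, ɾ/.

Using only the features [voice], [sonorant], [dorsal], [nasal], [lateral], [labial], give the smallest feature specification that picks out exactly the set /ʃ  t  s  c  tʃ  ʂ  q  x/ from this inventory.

[-voice, -labial]

The class [-voice], [-labial] has exactly /ʃ, t, s, c, tʃ, ʂ, q, x/ as its extension in this inventory. No smaller conjunction from the listed features achieves this: [-labial] alone would also admit /dʒ, ɳ, d, ʒ, …/; [-voice] alone would also admit /ɸ, f/; and checking the remaining single features turns up none with this extension.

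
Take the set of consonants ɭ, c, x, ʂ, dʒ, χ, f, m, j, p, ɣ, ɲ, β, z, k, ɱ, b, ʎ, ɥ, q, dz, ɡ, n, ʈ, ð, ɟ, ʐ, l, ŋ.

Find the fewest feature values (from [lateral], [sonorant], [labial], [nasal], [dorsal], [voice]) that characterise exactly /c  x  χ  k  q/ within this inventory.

[−voice, +dorsal]

The class [−voice], [+dorsal] has exactly /c, x, χ, k, q/ as its extension in this inventory. No smaller conjunction from the listed features achieves this: [+dorsal] alone would also admit /j, ɣ, ɲ, ʎ, …/; [−voice] alone would also admit /ʂ, f, p, ʈ/; and checking the remaining single features turns up none with this extension.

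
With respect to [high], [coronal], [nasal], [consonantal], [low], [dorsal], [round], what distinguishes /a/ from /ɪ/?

[high], [low]

/a/ (low unrounded vowel) and /ɪ/ (high front unrounded lax vowel) agree on [−coronal], [−nasal], [−consonantal], [+dorsal], [−round]. They differ on [high] (/a/ [−], /ɪ/ [+]), [low] (/a/ [+], /ɪ/ [−]).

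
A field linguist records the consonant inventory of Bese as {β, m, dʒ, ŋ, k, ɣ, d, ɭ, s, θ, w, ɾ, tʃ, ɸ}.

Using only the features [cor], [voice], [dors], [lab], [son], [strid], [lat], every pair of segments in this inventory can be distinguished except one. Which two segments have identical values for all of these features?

Both /s/ and /tʃ/ are [+coronal], [−voice], [−dorsal], [−labial], [−sonorant], [+strident], [−lateral]. Since the list omits [continuant], [anterior] and [distributed] — which do distinguish the voiceless alveolar fricative from the voiceless postalveolar affricate — this pair collapses; all other pairs remain distinct.

s, tʃ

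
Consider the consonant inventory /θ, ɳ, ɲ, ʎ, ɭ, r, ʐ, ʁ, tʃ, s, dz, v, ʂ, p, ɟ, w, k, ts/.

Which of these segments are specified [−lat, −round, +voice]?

ɳ, ɲ, r, ʐ, ʁ, dz, v, ɟ

The [−lateral] segments are /θ, ɳ, ɲ, r, ʐ, ʁ, tʃ, s, dz, v, ʂ, p, ɟ, w, k, ts/.
Among these, [−round] gives /θ, ɳ, ɲ, r, ʐ, ʁ, tʃ, s, dz, v, ʂ, p, ɟ, k, ts/.
Then [+voice] leaves /ɳ, ɲ, r, ʐ, ʁ, dz, v, ɟ/.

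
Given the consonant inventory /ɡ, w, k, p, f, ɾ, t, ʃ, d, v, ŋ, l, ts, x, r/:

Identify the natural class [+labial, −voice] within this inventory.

Eliminate segments failing any feature: /ɡ, k, ɾ, t, ʃ, d, ŋ, l, ts, x, r/ are [−labial]; /w, v/ are [+voice]. The remaining /p, f/ satisfy [+labial], [−voice].

p, f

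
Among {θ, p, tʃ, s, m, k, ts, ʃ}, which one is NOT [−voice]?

/m/ is the bilabial nasal, which is [+voice]; the rest — /k, tʃ, p, ʃ, ts, s, θ/ — are [−voice].

m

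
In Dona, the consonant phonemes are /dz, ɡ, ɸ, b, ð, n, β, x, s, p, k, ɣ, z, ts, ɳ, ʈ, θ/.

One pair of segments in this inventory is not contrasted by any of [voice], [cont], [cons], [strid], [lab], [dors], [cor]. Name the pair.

n, ɳ

Both /n/ and /ɳ/ are [+voice], [-continuant], [+consonantal], [-strident], [-labial], [-dorsal], [+coronal]. Since the list omits [anterior] — which does distinguish the alveolar nasal from the retroflex nasal — this pair collapses; all other pairs remain distinct.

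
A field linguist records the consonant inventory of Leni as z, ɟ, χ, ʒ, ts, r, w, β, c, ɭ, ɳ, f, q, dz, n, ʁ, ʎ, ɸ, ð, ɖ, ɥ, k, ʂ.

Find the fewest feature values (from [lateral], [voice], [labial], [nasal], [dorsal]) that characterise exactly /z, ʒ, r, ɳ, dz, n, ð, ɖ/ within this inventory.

The class [+voice], [−lateral], [−labial], [−dorsal] has exactly /z, ʒ, r, ɳ, dz, n, ð, ɖ/ as its extension in this inventory. No smaller conjunction from the listed features achieves this: [−lateral, −labial, −dorsal] alone would also admit /ts, ʂ/; [+voice, −labial, −dorsal] alone would also admit /ɭ/; [+voice, −lateral, −dorsal] alone would also admit /β/; [+voice, −lateral, −labial] alone would also admit /ɟ, ʁ/; and checking the remaining three-feature bundles turns up none with this extension.

[+voice, −lateral, −labial, −dorsal]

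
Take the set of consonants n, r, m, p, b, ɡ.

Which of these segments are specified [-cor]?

The feature [coronal] marks segments articulated with the tongue front (tip or blade). In this inventory /m, p, b, ɡ/ lack that property, so they are [-coronal]; /n, r/ are [+coronal].

m, p, b, ɡ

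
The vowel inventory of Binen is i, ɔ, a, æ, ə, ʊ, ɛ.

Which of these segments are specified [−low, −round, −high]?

ə, ɛ

The [−low] segments are /i, ɔ, ə, ʊ, ɛ/.
Within that set, [−round] gives /i, ə, ɛ/.
Of those, [−high] leaves /ə, ɛ/.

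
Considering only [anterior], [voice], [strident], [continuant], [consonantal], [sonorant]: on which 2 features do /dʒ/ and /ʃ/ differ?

[voice], [continuant]

The two segments share [−anterior], [+strident], [+consonantal], [−sonorant]. The only features from the list on which they differ: /dʒ/ is [+voice] while /ʃ/ is [−voice]; /dʒ/ is [−continuant] while /ʃ/ is [+continuant].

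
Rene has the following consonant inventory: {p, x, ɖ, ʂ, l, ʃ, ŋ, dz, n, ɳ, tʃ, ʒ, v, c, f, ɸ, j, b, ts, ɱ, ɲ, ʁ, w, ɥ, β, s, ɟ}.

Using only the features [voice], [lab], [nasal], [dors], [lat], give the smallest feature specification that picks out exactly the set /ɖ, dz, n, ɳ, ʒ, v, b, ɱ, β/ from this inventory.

[+voice, -lat, -dors]

/ɖ, dz, n, ɳ, ʒ, v, b, ɱ, β/ are all [+voice], [-lateral], [-dorsal], and no other segment in the inventory matches all three values. Dropping any one of them over-generates: [-lateral, -dorsal] alone would also admit /p, ʂ, ʃ, tʃ, …/; [+voice, -dorsal] alone would also admit /l/; [+voice, -lateral] alone would also admit /ŋ, j, ɲ, ʁ, …/. No other combination of two listed features picks out exactly this set either, so fewer than three features will not do.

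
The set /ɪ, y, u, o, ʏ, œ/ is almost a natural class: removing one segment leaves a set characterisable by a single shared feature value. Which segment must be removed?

ɪ

[round] groups all but one: /u, ʏ, œ, o, y/ share [+round] while /ɪ/ (high front unrounded lax vowel) alone is [-round]. Removing any other segment would not leave a single-feature class that excludes it.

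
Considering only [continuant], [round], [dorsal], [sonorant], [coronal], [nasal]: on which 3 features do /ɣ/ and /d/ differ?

/ɣ/ (voiced velar fricative) and /d/ (voiced alveolar stop) agree on [-round], [-sonorant], [-nasal]. They differ on [continuant] (/ɣ/ [+], /d/ [-]), [coronal] (/ɣ/ [-], /d/ [+]), [dorsal] (/ɣ/ [+], /d/ [-]).

[continuant], [coronal], [dorsal]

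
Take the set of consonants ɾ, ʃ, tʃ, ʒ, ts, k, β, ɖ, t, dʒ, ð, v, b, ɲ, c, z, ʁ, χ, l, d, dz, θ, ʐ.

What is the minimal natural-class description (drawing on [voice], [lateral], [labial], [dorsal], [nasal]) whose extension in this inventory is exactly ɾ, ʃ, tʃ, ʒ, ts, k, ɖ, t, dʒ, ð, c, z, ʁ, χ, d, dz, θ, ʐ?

The class [−nasal], [−lateral], [−labial] has exactly /ɾ, ʃ, tʃ, ʒ, ts, k, ɖ, t, dʒ, ð, c, z, ʁ, χ, d, dz, θ, ʐ/ as its extension in this inventory. No smaller conjunction from the listed features achieves this: [−lateral, −labial] alone would also admit /ɲ/; [−nasal, −labial] alone would also admit /l/; [−nasal, −lateral] alone would also admit /β, v, b/; and checking the remaining two-feature bundles turns up none with this extension.

[−nasal, −lateral, −labial]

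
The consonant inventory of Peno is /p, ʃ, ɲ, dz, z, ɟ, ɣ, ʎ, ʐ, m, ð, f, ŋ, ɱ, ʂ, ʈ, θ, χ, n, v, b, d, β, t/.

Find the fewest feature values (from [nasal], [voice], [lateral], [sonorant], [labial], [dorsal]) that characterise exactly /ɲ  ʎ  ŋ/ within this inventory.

/ɲ, ʎ, ŋ/ are all [+sonorant], [+dorsal], and no other segment in the inventory matches both values. Dropping any one of them over-generates: [+dorsal] alone would also admit /ɟ, ɣ, χ/; [+sonorant] alone would also admit /m, ɱ, n/. No other single listed feature picks out exactly this set either, so fewer than two features will not do.

[+sonorant, +dorsal]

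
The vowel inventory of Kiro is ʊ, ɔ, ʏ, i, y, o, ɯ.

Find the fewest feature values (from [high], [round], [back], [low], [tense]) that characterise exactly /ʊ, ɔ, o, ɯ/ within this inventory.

The target set is precisely the extension of [+back] in this inventory.

[+back]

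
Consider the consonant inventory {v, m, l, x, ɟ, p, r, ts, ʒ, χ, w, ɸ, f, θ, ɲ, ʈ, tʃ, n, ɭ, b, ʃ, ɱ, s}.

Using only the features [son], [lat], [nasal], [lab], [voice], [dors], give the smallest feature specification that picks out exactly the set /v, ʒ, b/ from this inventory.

/v, ʒ, b/ are all [−sonorant], [+voice], [−dorsal], and no other segment in the inventory matches all three values. Dropping any one of them over-generates: [+voice, −dorsal] alone would also admit /m, l, r, n, …/; [−sonorant, −dorsal] alone would also admit /p, ts, ɸ, f, …/; [−sonorant, +voice] alone would also admit /ɟ/. No other combination of two listed features picks out exactly this set either, so fewer than three features will not do.

[−son, +voice, −dors]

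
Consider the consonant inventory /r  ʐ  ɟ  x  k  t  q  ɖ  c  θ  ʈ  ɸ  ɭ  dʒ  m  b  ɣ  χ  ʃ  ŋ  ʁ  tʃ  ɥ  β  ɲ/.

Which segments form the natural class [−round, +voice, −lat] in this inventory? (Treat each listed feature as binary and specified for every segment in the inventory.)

Among the inventory, the [−round] segments are /r, ʐ, ɟ, x, k, t, q, ɖ, c, θ, ʈ, ɸ, ɭ, dʒ, m, b, ɣ, χ, ʃ, ŋ, ʁ, tʃ, β, ɲ/.
Intersecting with [+voice] gives /r, ʐ, ɟ, ɖ, ɭ, dʒ, m, b, ɣ, ŋ, ʁ, β, ɲ/.
Among these, [−lateral] leaves /r, ʐ, ɟ, ɖ, dʒ, m, b, ɣ, ŋ, ʁ, β, ɲ/.

r, ʐ, ɟ, ɖ, dʒ, m, b, ɣ, ŋ, ʁ, β, ɲ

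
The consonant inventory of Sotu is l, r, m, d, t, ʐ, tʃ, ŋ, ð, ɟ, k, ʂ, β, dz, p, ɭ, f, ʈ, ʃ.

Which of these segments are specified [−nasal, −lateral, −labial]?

r, d, t, ʐ, tʃ, ð, ɟ, k, ʂ, dz, ʈ, ʃ

Eliminate segments failing any feature: /l, ɭ/ are [+lateral]; /m, ŋ/ are [+nasal]; /β, p, f/ are [+labial]. The remaining /r, d, t, ʐ, tʃ, ð, ɟ, k, ʂ, dz, ʈ, ʃ/ satisfy [−nasal], [−lateral], [−labial].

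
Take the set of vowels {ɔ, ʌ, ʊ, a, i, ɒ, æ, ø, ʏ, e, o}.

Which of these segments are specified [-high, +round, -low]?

Checking each segment against [-high], [+round], [-low]: /ɔ/ (mid back rounded lax vowel), /ø/ (mid front rounded tense vowel), /o/ (mid back rounded tense vowel) satisfy every feature; every other segment in the inventory fails at least one.

ɔ, ø, o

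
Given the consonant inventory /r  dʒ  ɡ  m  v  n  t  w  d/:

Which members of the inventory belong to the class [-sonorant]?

The feature [sonorant] marks segments produced without turbulent airflow (nasals, liquids, glides, vowels). In this inventory /dʒ, ɡ, v, t, d/ lack that property, so they are [-sonorant]; /r, m, n, w/ are [+sonorant].

dʒ, ɡ, v, t, d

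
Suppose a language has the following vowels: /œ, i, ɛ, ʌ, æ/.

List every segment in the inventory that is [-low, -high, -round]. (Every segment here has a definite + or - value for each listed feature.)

ɛ, ʌ

Among the inventory, the [-low] segments are /œ, i, ɛ, ʌ/.
Intersecting with [-high] gives /œ, ɛ, ʌ/.
Within that set, [-round] leaves /ɛ, ʌ/.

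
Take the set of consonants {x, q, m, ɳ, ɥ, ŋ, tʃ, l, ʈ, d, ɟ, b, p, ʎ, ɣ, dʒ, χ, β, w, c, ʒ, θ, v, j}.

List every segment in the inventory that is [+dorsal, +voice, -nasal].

ɥ, ɟ, ʎ, ɣ, w, j

Checking each segment against [+dorsal], [+voice], [-nasal]: /ɥ/ (labial-palatal glide), /ɟ/ (voiced palatal stop), /ʎ/ (palatal lateral approximant), /ɣ/ (voiced velar fricative), /w/ (labial-velar glide), /j/ (palatal glide) satisfy every feature; every other segment in the inventory fails at least one.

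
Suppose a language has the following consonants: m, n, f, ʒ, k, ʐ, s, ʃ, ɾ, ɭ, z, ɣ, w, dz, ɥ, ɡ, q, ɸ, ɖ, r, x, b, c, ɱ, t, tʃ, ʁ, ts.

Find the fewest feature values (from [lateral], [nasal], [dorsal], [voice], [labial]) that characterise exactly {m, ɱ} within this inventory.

[+nasal, +labial]

The class [+nasal], [+labial] has exactly /m, ɱ/ as its extension in this inventory. No smaller conjunction from the listed features achieves this: [+labial] alone would also admit /f, w, ɥ, ɸ, …/; [+nasal] alone would also admit /n/; and checking the remaining single features turns up none with this extension.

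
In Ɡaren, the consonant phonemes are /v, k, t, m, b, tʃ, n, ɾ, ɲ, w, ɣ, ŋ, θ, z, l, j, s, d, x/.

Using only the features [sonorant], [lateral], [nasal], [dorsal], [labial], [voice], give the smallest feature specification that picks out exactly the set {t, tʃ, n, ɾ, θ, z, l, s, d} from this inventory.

The class [−labial], [−dorsal] has exactly /t, tʃ, n, ɾ, θ, z, l, s, d/ as its extension in this inventory. No smaller conjunction from the listed features achieves this: [−dorsal] alone would also admit /v, m, b/; [−labial] alone would also admit /k, ɲ, ɣ, ŋ, …/; and checking the remaining single features turns up none with this extension.

[−labial, −dorsal]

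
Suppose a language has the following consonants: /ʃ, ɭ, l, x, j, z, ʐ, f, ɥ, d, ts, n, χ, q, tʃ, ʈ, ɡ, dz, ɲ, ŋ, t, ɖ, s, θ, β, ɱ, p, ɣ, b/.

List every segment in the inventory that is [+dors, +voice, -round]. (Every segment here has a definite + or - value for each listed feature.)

Checking each segment against [+dorsal], [+voice], [-round]: /j/ (palatal glide), /ɡ/ (voiced velar stop), /ɲ/ (palatal nasal), /ŋ/ (velar nasal), /ɣ/ (voiced velar fricative) satisfy every feature; every other segment in the inventory fails at least one.

j, ɡ, ɲ, ŋ, ɣ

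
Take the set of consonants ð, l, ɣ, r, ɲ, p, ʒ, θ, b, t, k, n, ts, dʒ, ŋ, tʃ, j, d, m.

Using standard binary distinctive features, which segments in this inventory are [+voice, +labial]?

First, the [+voice] segments are /ð, l, ɣ, r, ɲ, ʒ, b, n, dʒ, ŋ, j, d, m/.
Within that set, [+labial] leaves /b, m/.

b, m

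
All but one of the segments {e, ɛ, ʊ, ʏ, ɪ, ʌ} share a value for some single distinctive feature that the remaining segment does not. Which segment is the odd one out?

[tense] groups all but one: /ʌ, ʊ, ʏ, ɪ, ɛ/ share [−tense] while /e/ (mid front unrounded tense vowel) alone is [+tense]. Removing any other segment would not leave a single-feature class that excludes it.

e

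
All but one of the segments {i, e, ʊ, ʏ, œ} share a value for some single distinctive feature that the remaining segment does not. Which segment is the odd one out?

/œ, ʏ, i, e/ are all [-back], but /ʊ/ (high back rounded lax vowel) is [+back]. No other single segment can be removed to leave a set sharing one feature value that the removed segment lacks, so /ʊ/ is the odd one out.

ʊ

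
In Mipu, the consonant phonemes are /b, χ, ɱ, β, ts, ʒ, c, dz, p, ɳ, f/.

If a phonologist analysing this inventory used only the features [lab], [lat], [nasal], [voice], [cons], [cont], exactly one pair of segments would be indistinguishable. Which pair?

/ts/ (voiceless alveolar affricate) and /c/ (voiceless palatal stop) are both [-labial], [-lateral], [-nasal], [-voice], [+consonantal], [-continuant], so none of the listed features separates them. (They do differ in [strident], [delayed release] and [dorsal], which are not among the given features.) Every other pair in the inventory differs on at least one listed feature.

ts, c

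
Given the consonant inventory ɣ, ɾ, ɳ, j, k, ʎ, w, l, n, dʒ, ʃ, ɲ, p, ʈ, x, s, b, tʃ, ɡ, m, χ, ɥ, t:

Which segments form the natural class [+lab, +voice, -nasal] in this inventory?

w, b, ɥ

Eliminate segments failing any feature: /ɣ, ɾ, ɳ, j, k, ʎ, l, n, dʒ, ʃ, ɲ, ʈ, x, s, tʃ, ɡ, χ, t/ are [-labial]; /p/ is [-voice]; /m/ is [+nasal]. The remaining /w, b, ɥ/ satisfy [+labial], [+voice], [-nasal].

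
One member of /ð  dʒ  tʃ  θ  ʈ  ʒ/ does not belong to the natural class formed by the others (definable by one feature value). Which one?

ʈ

The remaining segments after removing /ʈ/ share [+distributed]; /ʈ/ (voiceless retroflex stop) is [−distributed]. For every other candidate removal, the leftover set fails to share any single feature value that the removed segment lacks.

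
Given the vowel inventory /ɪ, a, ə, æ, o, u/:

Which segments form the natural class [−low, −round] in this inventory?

Eliminate segments failing any feature: /a, æ/ are [+low]; /o, u/ are [+round]. The remaining /ɪ, ə/ satisfy [−low], [−round].

ɪ, ə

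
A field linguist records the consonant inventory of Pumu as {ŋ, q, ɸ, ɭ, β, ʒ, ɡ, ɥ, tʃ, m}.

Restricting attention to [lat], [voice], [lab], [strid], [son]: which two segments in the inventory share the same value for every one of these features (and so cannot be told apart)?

/ɥ/ (labial-palatal glide) and /m/ (bilabial nasal) are both [−lateral], [+voice], [+labial], [−strident], [+sonorant], so none of the listed features separates them. (They do differ in [nasal], [continuant], [round] and [dorsal], which are not among the given features.) Every other pair in the inventory differs on at least one listed feature.

ɥ, m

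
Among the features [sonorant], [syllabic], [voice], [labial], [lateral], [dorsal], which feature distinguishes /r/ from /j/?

The two segments share [+sonorant], [−syllabic], [+voice], [−labial], [−lateral]. The only feature from the list on which they differ: /r/ is [−dorsal] while /j/ is [+dorsal].

[dorsal]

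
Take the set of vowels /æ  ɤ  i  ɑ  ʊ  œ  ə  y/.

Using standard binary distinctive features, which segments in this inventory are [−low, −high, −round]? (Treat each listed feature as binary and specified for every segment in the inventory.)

ɤ, ə

Checking each segment against [−low], [−high], [−round]: /ɤ/ (mid back unrounded tense vowel), /ə/ (mid central vowel (schwa)) satisfy every feature; every other segment in the inventory fails at least one.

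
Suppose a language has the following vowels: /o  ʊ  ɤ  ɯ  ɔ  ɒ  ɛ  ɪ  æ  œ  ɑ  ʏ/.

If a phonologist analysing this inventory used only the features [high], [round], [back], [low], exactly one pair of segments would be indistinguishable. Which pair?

Both /ɔ/ and /o/ are [−high], [+round], [+back], [−low]. Since the list omits [tense] — which does distinguish the mid back rounded lax vowel from the mid back rounded tense vowel — this pair collapses; all other pairs remain distinct.

ɔ, o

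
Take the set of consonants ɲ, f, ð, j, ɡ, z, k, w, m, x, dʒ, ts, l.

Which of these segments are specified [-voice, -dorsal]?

f, ts

Eliminate segments failing any feature: /ɲ, ð, j, ɡ, z, w, m, dʒ, l/ are [+voice]; /k, x/ are [+dorsal]. The remaining /f, ts/ satisfy [-voice], [-dorsal].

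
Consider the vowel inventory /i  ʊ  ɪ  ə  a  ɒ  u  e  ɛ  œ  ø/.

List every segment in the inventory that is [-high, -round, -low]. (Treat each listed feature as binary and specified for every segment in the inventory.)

The [-high] segments are /ə, a, ɒ, e, ɛ, œ, ø/.
Then [-round] gives /ə, a, e, ɛ/.
Then [-low] leaves /ə, e, ɛ/.

ə, e, ɛ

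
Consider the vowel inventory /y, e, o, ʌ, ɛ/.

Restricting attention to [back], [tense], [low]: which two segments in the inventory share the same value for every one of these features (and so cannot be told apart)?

Both /e/ and /y/ are [-back], [+tense], [-low]. Since the list omits [labial], [round] and [high] — which do distinguish the mid front unrounded tense vowel from the high front rounded tense vowel — this pair collapses; all other pairs remain distinct.

e, y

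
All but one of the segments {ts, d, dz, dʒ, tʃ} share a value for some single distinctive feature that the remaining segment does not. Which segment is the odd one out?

The remaining segments after removing /d/ share [+delayed release]; /d/ (voiced alveolar stop) is [−delayed release]. For every other candidate removal, the leftover set fails to share any single feature value that the removed segment lacks.

d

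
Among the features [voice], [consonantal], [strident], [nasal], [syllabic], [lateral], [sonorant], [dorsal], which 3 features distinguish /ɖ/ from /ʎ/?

The two segments share [+voice], [+consonantal], [−strident], [−nasal], [−syllabic]. The only features from the list on which they differ: /ɖ/ is [−sonorant] while /ʎ/ is [+sonorant]; /ɖ/ is [−lateral] while /ʎ/ is [+lateral]; /ɖ/ is [−dorsal] while /ʎ/ is [+dorsal].

[sonorant], [lateral], [dorsal]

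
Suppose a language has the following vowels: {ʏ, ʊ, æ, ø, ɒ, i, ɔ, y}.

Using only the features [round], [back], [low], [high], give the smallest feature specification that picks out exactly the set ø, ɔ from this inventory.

Every target segment is [−high], [−low]; each remaining inventory member fails at least one of these. Each conjunct is needed — [−low] alone would also admit /ʏ, ʊ, i, y/; [−high] alone would also admit /æ, ɒ/ — and no other single listed feature has exactly this extension, so two is the minimum.

[−high, −low]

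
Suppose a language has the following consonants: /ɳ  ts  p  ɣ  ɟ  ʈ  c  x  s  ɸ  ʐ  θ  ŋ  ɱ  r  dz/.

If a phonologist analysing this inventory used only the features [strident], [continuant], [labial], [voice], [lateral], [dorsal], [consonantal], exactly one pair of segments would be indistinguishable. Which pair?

ɟ, ŋ

Both /ɟ/ and /ŋ/ are [−strident], [−continuant], [−labial], [+voice], [−lateral], [+dorsal], [+consonantal]. Since the list omits [sonorant], [nasal] and [back] — which do distinguish the voiced palatal stop from the velar nasal — this pair collapses; all other pairs remain distinct.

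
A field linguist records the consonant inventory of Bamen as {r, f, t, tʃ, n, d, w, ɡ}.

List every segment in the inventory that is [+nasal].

The feature [nasal] marks segments produced with velum lowered (airflow through the nose). In this inventory /n/ has that property, so it is [+nasal]; /r, f, t, tʃ, d, w, ɡ/ are [-nasal].

n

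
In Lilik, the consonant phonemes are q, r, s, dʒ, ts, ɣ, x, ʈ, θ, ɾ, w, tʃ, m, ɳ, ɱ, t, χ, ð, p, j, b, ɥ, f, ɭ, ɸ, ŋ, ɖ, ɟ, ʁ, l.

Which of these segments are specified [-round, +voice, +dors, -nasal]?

Eliminate segments failing any feature: /q, s, ts, x, ʈ, θ, tʃ, t, χ, p, f, ɸ/ are [-voice]; /r, dʒ, ɾ, m, ɳ, ɱ, ð, b, ɭ, ɖ, l/ are [-dorsal]; /w, ɥ/ are [+round]; /ŋ/ is [+nasal]. The remaining /ɣ, j, ɟ, ʁ/ satisfy [-round], [+voice], [+dorsal], [-nasal].

ɣ, j, ɟ, ʁ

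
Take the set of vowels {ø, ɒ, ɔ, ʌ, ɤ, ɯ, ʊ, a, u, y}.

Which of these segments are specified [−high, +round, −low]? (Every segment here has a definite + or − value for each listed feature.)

ø, ɔ

Eliminate segments failing any feature: /ɒ/ is [+low]; /ʌ, ɤ, a/ are [−round]; /ɯ, ʊ, u, y/ are [+high]. The remaining /ø, ɔ/ satisfy [−high], [+round], [−low].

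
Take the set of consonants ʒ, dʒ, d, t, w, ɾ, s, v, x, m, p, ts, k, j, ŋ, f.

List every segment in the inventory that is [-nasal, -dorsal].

Eliminate segments failing any feature: /w, x, k, j/ are [+dorsal]; /m, ŋ/ are [+nasal]. The remaining /ʒ, dʒ, d, t, ɾ, s, v, p, ts, f/ satisfy [-nasal], [-dorsal].

ʒ, dʒ, d, t, ɾ, s, v, p, ts, f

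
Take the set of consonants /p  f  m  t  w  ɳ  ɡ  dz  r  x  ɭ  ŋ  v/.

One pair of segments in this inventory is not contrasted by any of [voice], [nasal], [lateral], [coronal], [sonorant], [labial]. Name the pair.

p, f

/p/ (voiceless bilabial stop) and /f/ (voiceless labiodental fricative) are both [-voice], [-nasal], [-lateral], [-coronal], [-sonorant], [+labial], so none of the listed features separates them. (They do differ in [continuant], which is not among the given features.) Every other pair in the inventory differs on at least one listed feature.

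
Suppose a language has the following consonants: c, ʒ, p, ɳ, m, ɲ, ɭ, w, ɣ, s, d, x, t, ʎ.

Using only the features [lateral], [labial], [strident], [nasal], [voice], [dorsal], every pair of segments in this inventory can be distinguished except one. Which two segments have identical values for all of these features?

Both /x/ and /c/ are [-lateral], [-labial], [-strident], [-nasal], [-voice], [+dorsal]. Since the list omits [continuant] and [back] — which do distinguish the voiceless velar fricative from the voiceless palatal stop — this pair collapses; all other pairs remain distinct.

x, c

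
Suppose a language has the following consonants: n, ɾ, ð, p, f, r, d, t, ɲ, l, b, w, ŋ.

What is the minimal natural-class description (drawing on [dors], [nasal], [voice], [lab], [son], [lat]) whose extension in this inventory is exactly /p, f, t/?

The target set is precisely the extension of [−voice] in this inventory.

[−voice]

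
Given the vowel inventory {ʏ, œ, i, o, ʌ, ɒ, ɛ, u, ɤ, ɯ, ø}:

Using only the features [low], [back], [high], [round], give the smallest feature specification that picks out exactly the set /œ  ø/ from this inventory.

[−high, −back, +round]

Every target segment is [−high], [−back], [+round]; each remaining inventory member fails at least one of these. Each conjunct is needed — [−back, +round] alone would also admit /ʏ/; [−high, +round] alone would also admit /o, ɒ/; [−high, −back] alone would also admit /ɛ/ — and no other combination of two listed features has exactly this extension, so three is the minimum.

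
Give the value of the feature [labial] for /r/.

[-labial]

As the alveolar trill, /r/ is [-labial].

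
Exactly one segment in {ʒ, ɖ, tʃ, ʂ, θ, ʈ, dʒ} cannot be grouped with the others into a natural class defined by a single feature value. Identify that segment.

θ

The remaining segments after removing /θ/ share [-anterior]; /θ/ (voiceless dental fricative) is [+anterior]. For every other candidate removal, the leftover set fails to share any single feature value that the removed segment lacks.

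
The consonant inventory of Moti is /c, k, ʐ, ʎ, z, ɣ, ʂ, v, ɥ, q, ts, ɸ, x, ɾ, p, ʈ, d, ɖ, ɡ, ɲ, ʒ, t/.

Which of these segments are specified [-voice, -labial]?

Checking each segment against [-voice], [-labial]: /c/ (voiceless palatal stop), /k/ (voiceless velar stop), /ʂ/ (voiceless retroflex fricative), /q/ (voiceless uvular stop), /ts/ (voiceless alveolar affricate), /x/ (voiceless velar fricative), among others, satisfy every feature; every other segment in the inventory fails at least one.

c, k, ʂ, q, ts, x, ʈ, t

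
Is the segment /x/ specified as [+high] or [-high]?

[+high]

As the voiceless velar fricative, /x/ is [+high].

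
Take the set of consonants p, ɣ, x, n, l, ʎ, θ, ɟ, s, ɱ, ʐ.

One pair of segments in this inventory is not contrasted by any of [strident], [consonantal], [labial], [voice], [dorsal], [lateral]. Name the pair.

Both /ɣ/ and /ɟ/ are [−strident], [+consonantal], [−labial], [+voice], [+dorsal], [−lateral]. Since the list omits [continuant] and [back] — which do distinguish the voiced velar fricative from the voiced palatal stop — this pair collapses; all other pairs remain distinct.

ɣ, ɟ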